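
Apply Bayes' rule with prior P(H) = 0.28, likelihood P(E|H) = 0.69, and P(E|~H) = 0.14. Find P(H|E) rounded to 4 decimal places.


Step 1: Compute marginal P(E) = P(E|H)P(H) + P(E|~H)P(~H)
= 0.69*0.28 + 0.14*0.72 = 0.294
Step 2: P(H|E) = P(E|H)P(H)/P(E) = 0.1932/0.294
= 0.6571

0.6571


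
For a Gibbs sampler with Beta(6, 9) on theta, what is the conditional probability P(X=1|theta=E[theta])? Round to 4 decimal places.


E[theta] = 6/(6+9) = 0.4
P(X=1|theta) = theta = 0.4

0.4


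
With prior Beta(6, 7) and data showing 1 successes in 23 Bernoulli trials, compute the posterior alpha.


Conjugate update: alpha_posterior = alpha_prior + k
= 6 + 1 = 7

7


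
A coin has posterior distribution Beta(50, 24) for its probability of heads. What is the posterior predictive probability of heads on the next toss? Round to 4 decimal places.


Posterior predictive = E[theta] = alpha/(alpha+beta)
= 50/74
= 0.6757

0.6757


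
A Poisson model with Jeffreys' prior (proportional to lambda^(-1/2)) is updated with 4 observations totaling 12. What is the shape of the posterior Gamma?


Posterior = Gamma(0.5 + S, n)
= Gamma(0.5 + 12, 4)
Posterior shape = 0.5 + S = 0.5 + 12 = 12.5

12.5


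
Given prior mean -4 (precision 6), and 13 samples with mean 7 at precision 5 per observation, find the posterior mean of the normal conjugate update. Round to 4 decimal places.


The posterior mean is a precision-weighted average of prior and data.
Post. prec. = 6 + 65 = 71
Post. mean = (-24 + 455)/71 = 431/71 = 6.0704

6.0704


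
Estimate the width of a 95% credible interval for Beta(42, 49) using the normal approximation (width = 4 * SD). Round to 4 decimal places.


For Beta(a,b): Var = ab/((a+b)^2(a+b+1))
Var = 0.0027, SD = 0.052
Approximate 95% CI width = 4 * 0.052 = 0.2079

0.2079


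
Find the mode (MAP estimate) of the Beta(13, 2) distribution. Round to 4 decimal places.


For Beta(a,b) with a,b > 1:
Mode = (a-1)/(a+b-2) = (13-1)/(15-2)
= 12/13 = 0.9231

0.9231


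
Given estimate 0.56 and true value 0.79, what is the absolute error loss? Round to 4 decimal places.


Absolute error = |estimate - true|
= |-0.23| = 0.23

0.23


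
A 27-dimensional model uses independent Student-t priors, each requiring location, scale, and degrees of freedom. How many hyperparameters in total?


Per parameter: 3 (location, scale, and degrees of freedom).
Total = 27 * 3 = 81

81


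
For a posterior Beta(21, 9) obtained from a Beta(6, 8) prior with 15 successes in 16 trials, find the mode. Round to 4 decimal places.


Mode = (alpha - 1) / (alpha + beta - 2)
= 20 / 28
= 0.7143

0.7143


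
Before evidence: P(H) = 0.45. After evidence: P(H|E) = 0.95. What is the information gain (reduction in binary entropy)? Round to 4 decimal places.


Prior entropy = 0.9928
Posterior entropy = 0.2864
Information gain = 0.9928 - 0.2864 = 0.7064

0.7064


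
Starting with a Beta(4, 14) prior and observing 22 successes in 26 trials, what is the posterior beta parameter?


Posterior beta = prior beta + failures
Failures = 26 - 22 = 4
beta_post = 14 + 4 = 18

18


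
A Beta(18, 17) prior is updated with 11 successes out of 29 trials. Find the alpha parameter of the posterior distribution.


In the Beta-Binomial conjugate update:
alpha_post = alpha_prior + successes
= 18 + 11
= 29

29


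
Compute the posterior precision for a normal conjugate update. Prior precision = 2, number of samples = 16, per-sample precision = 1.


tau_post = tau_0 + n * tau
= 2 + 16 * 1 = 18

18


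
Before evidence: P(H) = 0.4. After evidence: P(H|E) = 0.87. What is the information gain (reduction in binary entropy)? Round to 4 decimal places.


Prior entropy = 0.971
Posterior entropy = 0.5574
Information gain = 0.971 - 0.5574 = 0.4135

0.4135


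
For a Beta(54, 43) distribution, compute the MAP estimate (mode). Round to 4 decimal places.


MAP = mode = (a-1)/(a+b-2)
= (54-1)/(54+43-2)
= 53/95 = 0.5579

0.5579


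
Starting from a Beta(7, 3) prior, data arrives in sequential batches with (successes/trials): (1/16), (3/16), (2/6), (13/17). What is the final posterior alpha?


In sequential Bayesian updating, we sum all successes.
Total successes = 19
Final alpha = 7 + 19 = 26

26


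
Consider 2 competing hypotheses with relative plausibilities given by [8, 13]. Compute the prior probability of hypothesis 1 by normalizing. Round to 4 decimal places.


Sum of weights = 8 + 13 = 21
Normalized prior for H1 = 8 / 21
= 0.381

0.381


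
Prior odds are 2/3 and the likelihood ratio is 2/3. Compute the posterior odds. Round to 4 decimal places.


Posterior odds = prior odds * likelihood ratio
= (2/3) * (2/3)
= 4 / 9
= 0.4444

0.4444


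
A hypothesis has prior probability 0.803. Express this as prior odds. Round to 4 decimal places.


Odds = P(H) / P(not H) = 0.803 / 0.197
= 4.0761

4.0761


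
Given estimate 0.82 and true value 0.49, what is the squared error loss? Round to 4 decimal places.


Squared error = (estimate - true)^2
Difference = 0.33
Loss = 0.33^2 = 0.1089

0.1089


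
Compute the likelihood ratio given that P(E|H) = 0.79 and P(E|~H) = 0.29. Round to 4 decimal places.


LR = P(E|H) / P(E|~H)
= 0.79 / 0.29 = 2.7241

2.7241


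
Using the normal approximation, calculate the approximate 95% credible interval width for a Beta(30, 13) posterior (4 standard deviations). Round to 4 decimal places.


Var(Beta) = 30*13/(43^2 * 44) = 0.0048
SD = 0.0692
Width ~ 4*SD = 0.2769

0.2769


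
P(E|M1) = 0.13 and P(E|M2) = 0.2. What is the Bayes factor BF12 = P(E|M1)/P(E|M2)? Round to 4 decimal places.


Bayes factor BF12 = P(E|M1) / P(E|M2)
= 0.13 / 0.2
= 0.65

0.65


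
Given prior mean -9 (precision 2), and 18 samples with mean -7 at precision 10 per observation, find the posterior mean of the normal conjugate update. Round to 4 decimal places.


The posterior mean is a precision-weighted average of prior and data.
Post. prec. = 2 + 180 = 182
Post. mean = (-18 + -1260)/182 = -1278/182 = -7.022

-7.022


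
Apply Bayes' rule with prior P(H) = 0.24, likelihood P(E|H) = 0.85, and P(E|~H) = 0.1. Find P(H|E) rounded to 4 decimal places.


Step 1: Compute marginal P(E) = P(E|H)P(H) + P(E|~H)P(~H)
= 0.85*0.24 + 0.1*0.76 = 0.28
Step 2: P(H|E) = P(E|H)P(H)/P(E) = 0.204/0.28
= 0.7286

0.7286


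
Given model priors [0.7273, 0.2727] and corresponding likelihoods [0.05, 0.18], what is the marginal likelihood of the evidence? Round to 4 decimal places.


P(E) = sum_i P(M_i) P(E|M_i)
= 0.0364 + 0.0491
= 0.0855

0.0855


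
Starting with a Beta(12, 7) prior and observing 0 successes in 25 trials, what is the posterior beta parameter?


Posterior beta = prior beta + failures
Failures = 25 - 0 = 25
beta_post = 7 + 25 = 32

32


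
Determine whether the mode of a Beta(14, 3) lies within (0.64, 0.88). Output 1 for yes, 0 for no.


First find the mode: (a-1)/(a+b-2) = 0.8667
Is 0.8667 in (0.64, 0.88)? 1

1


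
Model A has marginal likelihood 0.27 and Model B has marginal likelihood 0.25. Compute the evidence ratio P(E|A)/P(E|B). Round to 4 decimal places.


Evidence ratio = P(E|A) / P(E|B)
= 0.27 / 0.25
= 1.08

1.08


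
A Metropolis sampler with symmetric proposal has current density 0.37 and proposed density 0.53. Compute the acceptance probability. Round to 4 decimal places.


For symmetric proposals, acceptance = min(1, pi(x*)/pi(x))
= min(1, 0.53/0.37)
= min(1, 1.4324) = 1.0

1.0


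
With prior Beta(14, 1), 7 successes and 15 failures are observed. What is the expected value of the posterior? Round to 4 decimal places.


Posterior = Beta(21, 16)
E[theta] = alpha/(alpha+beta)
= 21/37 = 0.5676

0.5676


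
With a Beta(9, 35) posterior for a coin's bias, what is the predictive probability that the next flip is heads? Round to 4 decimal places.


The predictive probability equals the posterior mean.
P(next = heads) = alpha / (alpha + beta)
= 9 / 44 = 0.2045

0.2045


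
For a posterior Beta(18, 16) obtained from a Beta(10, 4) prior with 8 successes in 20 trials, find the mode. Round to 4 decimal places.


Mode = (alpha - 1) / (alpha + beta - 2)
= 17 / 32
= 0.5312

0.5312


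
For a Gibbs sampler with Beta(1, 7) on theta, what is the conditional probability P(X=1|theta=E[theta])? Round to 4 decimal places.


E[theta] = 1/(1+7) = 0.125
P(X=1|theta) = theta = 0.125

0.125


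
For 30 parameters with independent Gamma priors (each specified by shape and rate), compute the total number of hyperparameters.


A Gamma prior has 2 hyperparameters per parameter.
Total = 30 * 2 = 60

60


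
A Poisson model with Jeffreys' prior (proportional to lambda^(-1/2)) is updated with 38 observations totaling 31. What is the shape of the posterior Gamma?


Posterior = Gamma(0.5 + S, n)
= Gamma(0.5 + 31, 38)
Posterior shape = 0.5 + S = 0.5 + 31 = 31.5

31.5


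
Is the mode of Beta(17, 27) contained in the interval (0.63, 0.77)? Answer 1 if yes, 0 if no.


Mode = (a-1)/(a+b-2) = 16/42 = 0.381
Interval: (0.63, 0.77)
Contains mode? 0

0


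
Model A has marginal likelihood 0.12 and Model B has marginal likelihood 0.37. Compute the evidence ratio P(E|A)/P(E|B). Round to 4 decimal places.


Evidence ratio = P(E|A) / P(E|B)
= 0.12 / 0.37
= 0.3243

0.3243


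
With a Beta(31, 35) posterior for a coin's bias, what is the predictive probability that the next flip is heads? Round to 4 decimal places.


The predictive probability equals the posterior mean.
P(next = heads) = alpha / (alpha + beta)
= 31 / 66 = 0.4697

0.4697


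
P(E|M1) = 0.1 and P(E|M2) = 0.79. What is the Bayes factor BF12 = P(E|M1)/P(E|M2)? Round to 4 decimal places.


Bayes factor BF12 = P(E|M1) / P(E|M2)
= 0.1 / 0.79
= 0.1266

0.1266


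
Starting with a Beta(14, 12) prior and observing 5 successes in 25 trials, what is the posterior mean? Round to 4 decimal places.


Posterior parameters: alpha = 14 + 5 = 19
beta = 12 + 20 = 32
Posterior mean = alpha / (alpha + beta) = 19 / 51
= 0.3725

0.3725


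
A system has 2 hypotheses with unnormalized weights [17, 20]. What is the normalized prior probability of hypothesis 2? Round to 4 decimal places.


The normalized prior is the weight divided by the total.
Total weight = 37
P(H2) = 20 / 37 = 0.5405

0.5405


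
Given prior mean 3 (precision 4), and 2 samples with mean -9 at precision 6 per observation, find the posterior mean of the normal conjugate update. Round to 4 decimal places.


The posterior mean is a precision-weighted average of prior and data.
Post. prec. = 4 + 12 = 16
Post. mean = (12 + -108)/16 = -96/16 = -6.0

-6.0


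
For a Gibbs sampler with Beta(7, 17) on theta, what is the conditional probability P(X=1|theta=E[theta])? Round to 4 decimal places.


E[theta] = 7/(7+17) = 0.2917
P(X=1|theta) = theta = 0.2917

0.2917


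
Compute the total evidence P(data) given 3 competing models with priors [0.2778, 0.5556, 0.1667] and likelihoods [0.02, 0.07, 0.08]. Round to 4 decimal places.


Marginal likelihood = sum P(model_i) * P(data|model_i)
Model 1: 0.2778 * 0.02 = 0.0056
Model 2: 0.5556 * 0.07 = 0.0389
Model 3: 0.1667 * 0.08 = 0.0133
Total = 0.0578

0.0578


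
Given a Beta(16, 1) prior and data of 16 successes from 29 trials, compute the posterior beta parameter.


Number of failures = 29 - 16 = 13
Posterior beta = 1 + 13 = 14

14


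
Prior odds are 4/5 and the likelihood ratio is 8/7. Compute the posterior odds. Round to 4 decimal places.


Posterior odds = prior odds * likelihood ratio
= (4/5) * (8/7)
= 32 / 35
= 0.9143

0.9143


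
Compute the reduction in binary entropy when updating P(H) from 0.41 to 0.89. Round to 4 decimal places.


H_before = -p*log2(p) - (1-p)*log2(1-p) for p=0.41: 0.9765
H_after for p=0.89: 0.4999
Reduction = 0.9765 - 0.4999 = 0.4766

0.4766


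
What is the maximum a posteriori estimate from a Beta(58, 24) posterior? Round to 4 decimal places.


The MAP estimate equals the mode of the distribution.
Mode of Beta(a,b) = (a-1)/(a+b-2)
= 57/80
= 0.7125

0.7125


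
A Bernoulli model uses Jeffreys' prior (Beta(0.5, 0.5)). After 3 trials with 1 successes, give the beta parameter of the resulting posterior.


Posterior = Beta(prior_alpha + successes, prior_beta + failures)
= Beta(0.5 + 1, 0.5 + 2)
Posterior beta = 0.5 + (n - k) = 0.5 + 2 = 2.5

2.5


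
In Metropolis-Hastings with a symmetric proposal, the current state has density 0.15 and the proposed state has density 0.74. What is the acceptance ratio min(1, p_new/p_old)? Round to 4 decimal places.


Ratio = p_new / p_old = 0.74 / 0.15 = 4.9333
Acceptance = min(1, 4.9333) = 1.0

1.0


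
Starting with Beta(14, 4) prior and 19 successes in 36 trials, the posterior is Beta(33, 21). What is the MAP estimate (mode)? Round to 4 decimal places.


The mode of Beta(a, b) when a > 1 and b > 1 is (a-1)/(a+b-2)
= (33 - 1) / (33 + 21 - 2)
= 32 / 52
= 0.6154

0.6154


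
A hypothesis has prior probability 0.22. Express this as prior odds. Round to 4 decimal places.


Odds = P(H) / P(not H) = 0.22 / 0.78
= 0.2821

0.2821


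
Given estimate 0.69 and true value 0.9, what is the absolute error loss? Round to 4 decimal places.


Absolute error = |estimate - true|
= |-0.21| = 0.21

0.21


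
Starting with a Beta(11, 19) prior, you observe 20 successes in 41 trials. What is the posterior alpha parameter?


For a Beta-Binomial conjugate model:
Posterior alpha = prior alpha + number of successes
= 11 + 20 = 31

31


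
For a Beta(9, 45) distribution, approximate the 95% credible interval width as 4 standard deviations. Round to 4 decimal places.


Variance of Beta(a,b) = ab / ((a+b)^2 * (a+b+1))
= 9*45 / ((54)^2 * 55)
= 0.0025
SD = sqrt(0.0025) = 0.0503
Width = 4 * SD = 0.201

0.201


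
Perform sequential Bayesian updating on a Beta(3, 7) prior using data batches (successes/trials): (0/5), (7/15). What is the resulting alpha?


Accumulate successes: 7
Posterior alpha = prior alpha + sum of successes
= 3 + 7 = 10

10


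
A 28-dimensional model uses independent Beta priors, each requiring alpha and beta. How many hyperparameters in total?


Per parameter: 2 (alpha and beta).
Total = 28 * 2 = 56

56


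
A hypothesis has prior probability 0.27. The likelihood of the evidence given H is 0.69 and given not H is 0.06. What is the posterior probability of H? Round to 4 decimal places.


Using Bayes' theorem:
P(E) = 0.27 * 0.69 + 0.73 * 0.06
P(E) = 0.2301
P(H|E) = (0.27 * 0.69) / 0.2301 = 0.8096

0.8096


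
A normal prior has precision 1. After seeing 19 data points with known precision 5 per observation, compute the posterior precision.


In the conjugate normal model, precisions add:
tau_posterior = tau_prior + n * tau_data
= 1 + 19*5 = 96

96


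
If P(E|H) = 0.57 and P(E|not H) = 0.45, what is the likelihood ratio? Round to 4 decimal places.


Likelihood ratio = P(E|H) / P(E|not H)
= 0.57 / 0.45
= 1.2667

1.2667


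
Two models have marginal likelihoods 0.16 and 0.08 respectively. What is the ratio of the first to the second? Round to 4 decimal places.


Evidence ratio = 0.16 / 0.08
= 2.0

2.0


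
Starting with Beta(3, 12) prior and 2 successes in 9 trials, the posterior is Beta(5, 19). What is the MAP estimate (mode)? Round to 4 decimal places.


The mode of Beta(a, b) when a > 1 and b > 1 is (a-1)/(a+b-2)
= (5 - 1) / (5 + 19 - 2)
= 4 / 22
= 0.1818

0.1818


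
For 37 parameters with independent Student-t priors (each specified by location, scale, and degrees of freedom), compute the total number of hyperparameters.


A Student-t prior has 3 hyperparameters per parameter.
Total = 37 * 3 = 111

111


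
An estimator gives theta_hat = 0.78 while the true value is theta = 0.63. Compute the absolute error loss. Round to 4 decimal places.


The absolute error loss is |theta_hat - theta|
= |0.78 - 0.63|
= 0.15

0.15


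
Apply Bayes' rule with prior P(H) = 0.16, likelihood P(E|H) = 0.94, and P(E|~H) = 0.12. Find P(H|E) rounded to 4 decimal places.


Step 1: Compute marginal P(E) = P(E|H)P(H) + P(E|~H)P(~H)
= 0.94*0.16 + 0.12*0.84 = 0.2512
Step 2: P(H|E) = P(E|H)P(H)/P(E) = 0.1504/0.2512
= 0.5987

0.5987


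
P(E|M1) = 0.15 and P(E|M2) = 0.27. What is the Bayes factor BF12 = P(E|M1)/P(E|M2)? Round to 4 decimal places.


Bayes factor BF12 = P(E|M1) / P(E|M2)
= 0.15 / 0.27
= 0.5556

0.5556


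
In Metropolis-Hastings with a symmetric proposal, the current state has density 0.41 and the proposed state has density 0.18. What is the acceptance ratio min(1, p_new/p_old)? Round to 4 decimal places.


Ratio = p_new / p_old = 0.18 / 0.41 = 0.439
Acceptance = min(1, 0.439) = 0.439

0.439


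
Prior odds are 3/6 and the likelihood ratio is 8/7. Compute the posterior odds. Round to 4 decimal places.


Posterior odds = prior odds * likelihood ratio
= (3/6) * (8/7)
= 24 / 42
= 0.5714

0.5714


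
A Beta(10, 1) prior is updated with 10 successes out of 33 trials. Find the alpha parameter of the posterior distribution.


In the Beta-Binomial conjugate update:
alpha_post = alpha_prior + successes
= 10 + 10
= 20

20


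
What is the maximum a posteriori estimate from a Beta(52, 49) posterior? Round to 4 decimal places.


The MAP estimate equals the mode of the distribution.
Mode of Beta(a,b) = (a-1)/(a+b-2)
= 51/99
= 0.5152

0.5152


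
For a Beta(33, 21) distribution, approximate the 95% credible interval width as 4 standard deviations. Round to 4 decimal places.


Variance of Beta(a,b) = ab / ((a+b)^2 * (a+b+1))
= 33*21 / ((54)^2 * 55)
= 0.0043
SD = sqrt(0.0043) = 0.0657
Width = 4 * SD = 0.2629

0.2629


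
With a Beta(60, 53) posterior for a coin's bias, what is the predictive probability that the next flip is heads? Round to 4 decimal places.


The predictive probability equals the posterior mean.
P(next = heads) = alpha / (alpha + beta)
= 60 / 113 = 0.531

0.531


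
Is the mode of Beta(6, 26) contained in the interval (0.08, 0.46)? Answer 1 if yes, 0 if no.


Mode = (a-1)/(a+b-2) = 5/30 = 0.1667
Interval: (0.08, 0.46)
Contains mode? 1

1


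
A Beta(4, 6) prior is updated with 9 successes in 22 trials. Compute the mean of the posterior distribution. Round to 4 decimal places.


After update: Beta(13, 19)
Mean = 13 / (13 + 19) = 13 / 32
= 0.4062

0.4062


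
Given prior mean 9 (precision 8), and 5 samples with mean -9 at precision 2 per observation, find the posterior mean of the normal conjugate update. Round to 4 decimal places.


The posterior mean is a precision-weighted average of prior and data.
Post. prec. = 8 + 10 = 18
Post. mean = (72 + -90)/18 = -18/18 = -1.0

-1.0


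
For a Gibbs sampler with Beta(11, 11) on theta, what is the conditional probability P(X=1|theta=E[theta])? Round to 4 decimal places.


E[theta] = 11/(11+11) = 0.5
P(X=1|theta) = theta = 0.5

0.5


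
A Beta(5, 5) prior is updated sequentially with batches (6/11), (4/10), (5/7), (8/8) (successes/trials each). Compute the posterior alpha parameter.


Sequential conjugate updating is equivalent to a single batch update.
Total successes across all batches = 23
alpha_posterior = alpha_prior + total_successes = 5 + 23
= 28

28


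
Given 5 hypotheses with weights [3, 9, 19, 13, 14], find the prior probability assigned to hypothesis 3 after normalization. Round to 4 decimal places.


To normalize, divide each weight by the sum of all weights.
Sum = 58
Prior(H3) = 19/58 = 0.3276

0.3276


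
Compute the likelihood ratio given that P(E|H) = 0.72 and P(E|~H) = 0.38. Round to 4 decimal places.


LR = P(E|H) / P(E|~H)
= 0.72 / 0.38 = 1.8947

1.8947


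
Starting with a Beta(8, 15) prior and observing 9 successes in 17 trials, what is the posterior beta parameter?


Posterior beta = prior beta + failures
Failures = 17 - 9 = 8
beta_post = 15 + 8 = 23

23


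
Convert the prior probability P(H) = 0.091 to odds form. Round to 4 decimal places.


P(not H) = 1 - 0.091 = 0.909
Odds = 0.091 / 0.909 = 0.1001

0.1001


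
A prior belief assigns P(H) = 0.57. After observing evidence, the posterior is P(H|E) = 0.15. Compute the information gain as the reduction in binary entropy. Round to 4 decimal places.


H(prior) = -0.57*log2(0.57) - 0.43*log2(0.43)
= 0.9858
H(post) = -0.15*log2(0.15) - 0.85*log2(0.85)
= 0.6098
IG = 0.9858 - 0.6098 = 0.376

0.376


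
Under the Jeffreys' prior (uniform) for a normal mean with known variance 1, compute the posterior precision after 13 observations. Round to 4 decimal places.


Prior precision = 0 (flat prior).
Post. prec. = 0 + n/var = 13/1 = 13.0

13.0


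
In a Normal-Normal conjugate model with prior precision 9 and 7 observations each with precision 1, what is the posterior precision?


Posterior precision = prior precision + n * observation precision
= 9 + 7 * 1
= 9 + 7 = 16

16


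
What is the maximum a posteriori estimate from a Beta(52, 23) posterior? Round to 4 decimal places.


The MAP estimate equals the mode of the distribution.
Mode of Beta(a,b) = (a-1)/(a+b-2)
= 51/73
= 0.6986

0.6986


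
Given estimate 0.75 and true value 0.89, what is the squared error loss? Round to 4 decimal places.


Squared error = (estimate - true)^2
Difference = -0.14
Loss = -0.14^2 = 0.0196

0.0196


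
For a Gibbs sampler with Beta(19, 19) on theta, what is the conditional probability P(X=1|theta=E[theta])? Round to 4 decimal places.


E[theta] = 19/(19+19) = 0.5
P(X=1|theta) = theta = 0.5

0.5


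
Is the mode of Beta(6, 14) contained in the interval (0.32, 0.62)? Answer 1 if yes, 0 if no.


Mode = (a-1)/(a+b-2) = 5/18 = 0.2778
Interval: (0.32, 0.62)
Contains mode? 0

0


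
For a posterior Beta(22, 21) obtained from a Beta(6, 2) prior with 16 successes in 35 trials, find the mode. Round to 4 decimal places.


Mode = (alpha - 1) / (alpha + beta - 2)
= 21 / 41
= 0.5122

0.5122


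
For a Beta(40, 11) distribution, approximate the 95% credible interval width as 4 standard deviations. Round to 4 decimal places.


Variance of Beta(a,b) = ab / ((a+b)^2 * (a+b+1))
= 40*11 / ((51)^2 * 52)
= 0.0033
SD = sqrt(0.0033) = 0.057
Width = 4 * SD = 0.2281

0.2281


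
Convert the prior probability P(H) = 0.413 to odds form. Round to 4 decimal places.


P(not H) = 1 - 0.413 = 0.587
Odds = 0.413 / 0.587 = 0.7036

0.7036


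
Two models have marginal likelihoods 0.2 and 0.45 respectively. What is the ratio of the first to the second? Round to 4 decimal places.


Evidence ratio = 0.2 / 0.45
= 0.4444

0.4444


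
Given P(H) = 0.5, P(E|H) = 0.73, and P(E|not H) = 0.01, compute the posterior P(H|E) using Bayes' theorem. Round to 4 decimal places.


By Bayes' theorem: P(H|E) = P(E|H)*P(H) / P(E)
P(E) = P(E|H)*P(H) + P(E|not H)*P(not H)
P(E) = 0.73*0.5 + 0.01*0.5 = 0.37
P(H|E) = 0.73*0.5 / 0.37 = 0.9865

0.9865


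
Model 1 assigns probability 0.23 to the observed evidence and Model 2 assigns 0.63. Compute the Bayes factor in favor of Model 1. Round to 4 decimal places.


BF = P(data|M1) / P(data|M2)
= 0.23 / 0.63 = 0.3651

0.3651


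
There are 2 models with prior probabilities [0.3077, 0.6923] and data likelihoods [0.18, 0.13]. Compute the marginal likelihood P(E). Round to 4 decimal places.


P(E) = sum over models of P(M_i) * P(E|M_i)
= 0.3077*0.18 + 0.6923*0.13
= 0.1454

0.1454


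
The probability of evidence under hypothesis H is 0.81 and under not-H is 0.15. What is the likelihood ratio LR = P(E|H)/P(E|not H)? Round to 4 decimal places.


LR = 0.81 / 0.15
= 5.4

5.4


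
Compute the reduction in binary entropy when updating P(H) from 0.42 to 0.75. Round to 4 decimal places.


H_before = -p*log2(p) - (1-p)*log2(1-p) for p=0.42: 0.9815
H_after for p=0.75: 0.8113
Reduction = 0.9815 - 0.8113 = 0.1702

0.1702


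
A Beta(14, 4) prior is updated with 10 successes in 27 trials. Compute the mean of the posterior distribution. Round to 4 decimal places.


After update: Beta(24, 21)
Mean = 24 / (24 + 21) = 24 / 45
= 0.5333

0.5333


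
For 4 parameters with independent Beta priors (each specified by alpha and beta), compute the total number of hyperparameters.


A Beta prior has 2 hyperparameters per parameter.
Total = 4 * 2 = 8

8


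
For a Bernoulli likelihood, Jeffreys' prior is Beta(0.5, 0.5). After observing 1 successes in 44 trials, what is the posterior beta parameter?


Jeffreys' prior for Bernoulli is Beta(0.5, 0.5).
Posterior is Beta(0.5 + k, 0.5 + n - k).
Posterior beta = 0.5 + (n - k) = 0.5 + 43 = 43.5

43.5


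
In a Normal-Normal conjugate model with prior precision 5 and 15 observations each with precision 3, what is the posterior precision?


Posterior precision = prior precision + n * observation precision
= 5 + 15 * 3
= 5 + 45 = 50

50


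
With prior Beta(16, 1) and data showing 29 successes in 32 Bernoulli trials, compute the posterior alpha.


Conjugate update: alpha_posterior = alpha_prior + k
= 16 + 29 = 45

45


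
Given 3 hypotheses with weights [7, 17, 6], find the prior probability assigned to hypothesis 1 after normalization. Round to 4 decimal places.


To normalize, divide each weight by the sum of all weights.
Sum = 30
Prior(H1) = 7/30 = 0.2333

0.2333


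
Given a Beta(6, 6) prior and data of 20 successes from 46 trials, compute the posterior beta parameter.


Number of failures = 46 - 20 = 26
Posterior beta = 6 + 26 = 32

32


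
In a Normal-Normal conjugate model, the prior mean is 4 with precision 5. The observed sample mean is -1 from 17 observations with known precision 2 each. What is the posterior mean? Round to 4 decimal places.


Posterior precision = tau0 + n*tau = 5 + 17*2 = 39
Posterior mean = (tau0*mu0 + n*tau*xbar) / posterior_precision
= (5*4 + 17*2*-1) / 39
= -14 / 39 = -0.359

-0.359


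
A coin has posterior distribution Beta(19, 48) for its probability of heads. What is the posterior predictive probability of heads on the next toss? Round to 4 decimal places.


Posterior predictive = E[theta] = alpha/(alpha+beta)
= 19/67
= 0.2836

0.2836


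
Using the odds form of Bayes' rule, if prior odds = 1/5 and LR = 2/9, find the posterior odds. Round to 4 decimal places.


Bayes' rule in odds form: posterior odds = prior odds * LR
= (1 * 2) / (5 * 9)
= 2/45 = 0.0444

0.0444


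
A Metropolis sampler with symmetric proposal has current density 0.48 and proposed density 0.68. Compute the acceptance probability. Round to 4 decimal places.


For symmetric proposals, acceptance = min(1, pi(x*)/pi(x))
= min(1, 0.68/0.48)
= min(1, 1.4167) = 1.0

1.0


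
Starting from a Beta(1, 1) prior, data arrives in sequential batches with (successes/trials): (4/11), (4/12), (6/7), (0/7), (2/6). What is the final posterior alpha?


In sequential Bayesian updating, we sum all successes.
Total successes = 16
Final alpha = 1 + 16 = 17

17


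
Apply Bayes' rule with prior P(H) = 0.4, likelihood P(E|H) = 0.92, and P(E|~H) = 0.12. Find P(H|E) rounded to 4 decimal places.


Step 1: Compute marginal P(E) = P(E|H)P(H) + P(E|~H)P(~H)
= 0.92*0.4 + 0.12*0.6 = 0.44
Step 2: P(H|E) = P(E|H)P(H)/P(E) = 0.368/0.44
= 0.8364

0.8364


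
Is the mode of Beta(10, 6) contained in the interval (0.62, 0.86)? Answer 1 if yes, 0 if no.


Mode = (a-1)/(a+b-2) = 9/14 = 0.6429
Interval: (0.62, 0.86)
Contains mode? 1

1


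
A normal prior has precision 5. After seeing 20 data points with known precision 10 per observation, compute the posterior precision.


In the conjugate normal model, precisions add:
tau_posterior = tau_prior + n * tau_data
= 5 + 20*10 = 205

205


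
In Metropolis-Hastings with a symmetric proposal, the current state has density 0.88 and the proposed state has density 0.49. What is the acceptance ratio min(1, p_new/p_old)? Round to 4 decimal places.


Ratio = p_new / p_old = 0.49 / 0.88 = 0.5568
Acceptance = min(1, 0.5568) = 0.5568

0.5568


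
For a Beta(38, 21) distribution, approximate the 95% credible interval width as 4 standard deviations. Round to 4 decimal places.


Variance of Beta(a,b) = ab / ((a+b)^2 * (a+b+1))
= 38*21 / ((59)^2 * 60)
= 0.0038
SD = sqrt(0.0038) = 0.0618
Width = 4 * SD = 0.2472

0.2472


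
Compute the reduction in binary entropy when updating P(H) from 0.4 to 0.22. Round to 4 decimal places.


H_before = -p*log2(p) - (1-p)*log2(1-p) for p=0.4: 0.971
H_after for p=0.22: 0.7602
Reduction = 0.971 - 0.7602 = 0.2108

0.2108


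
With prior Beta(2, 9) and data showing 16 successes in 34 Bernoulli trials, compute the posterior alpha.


Conjugate update: alpha_posterior = alpha_prior + k
= 2 + 16 = 18

18


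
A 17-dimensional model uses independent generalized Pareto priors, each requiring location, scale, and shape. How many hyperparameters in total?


Per parameter: 3 (location, scale, and shape).
Total = 17 * 3 = 51

51


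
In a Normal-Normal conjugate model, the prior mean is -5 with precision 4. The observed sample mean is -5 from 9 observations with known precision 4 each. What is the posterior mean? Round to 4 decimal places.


Posterior precision = tau0 + n*tau = 4 + 9*4 = 40
Posterior mean = (tau0*mu0 + n*tau*xbar) / posterior_precision
= (4*-5 + 9*4*-5) / 40
= -200 / 40 = -5.0

-5.0


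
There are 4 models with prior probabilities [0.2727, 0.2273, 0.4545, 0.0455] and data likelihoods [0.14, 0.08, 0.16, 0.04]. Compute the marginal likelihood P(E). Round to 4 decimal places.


P(E) = sum over models of P(M_i) * P(E|M_i)
= 0.2727*0.14 + 0.2273*0.08 + 0.4545*0.16 + 0.0455*0.04
= 0.1309

0.1309


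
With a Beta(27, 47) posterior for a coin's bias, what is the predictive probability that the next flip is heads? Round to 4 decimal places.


The predictive probability equals the posterior mean.
P(next = heads) = alpha / (alpha + beta)
= 27 / 74 = 0.3649

0.3649


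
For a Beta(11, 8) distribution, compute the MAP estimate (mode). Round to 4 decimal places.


MAP = mode = (a-1)/(a+b-2)
= (11-1)/(11+8-2)
= 10/17 = 0.5882

0.5882


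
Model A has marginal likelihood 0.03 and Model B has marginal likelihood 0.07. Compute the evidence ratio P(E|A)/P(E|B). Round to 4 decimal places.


Evidence ratio = P(E|A) / P(E|B)
= 0.03 / 0.07
= 0.4286

0.4286


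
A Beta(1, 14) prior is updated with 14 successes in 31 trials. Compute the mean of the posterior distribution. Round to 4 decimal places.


After update: Beta(15, 31)
Mean = 15 / (15 + 31) = 15 / 46
= 0.3261

0.3261


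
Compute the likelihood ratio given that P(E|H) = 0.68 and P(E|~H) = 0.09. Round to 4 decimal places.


LR = P(E|H) / P(E|~H)
= 0.68 / 0.09 = 7.5556

7.5556


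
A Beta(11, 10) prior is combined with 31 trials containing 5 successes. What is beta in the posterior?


In conjugate updating:
beta_posterior = beta_prior + (n - k)
= 10 + (31 - 5)
= 10 + 26 = 36

36


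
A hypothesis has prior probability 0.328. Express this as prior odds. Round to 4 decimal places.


Odds = P(H) / P(not H) = 0.328 / 0.672
= 0.4881

0.4881


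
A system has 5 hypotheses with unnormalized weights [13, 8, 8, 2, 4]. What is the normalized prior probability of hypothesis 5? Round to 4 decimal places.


The normalized prior is the weight divided by the total.
Total weight = 35
P(H5) = 4 / 35 = 0.1143

0.1143


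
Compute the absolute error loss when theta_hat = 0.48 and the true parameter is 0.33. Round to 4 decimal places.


L = |theta_hat - theta_true|
= |0.48 - 0.33| = 0.15

0.15


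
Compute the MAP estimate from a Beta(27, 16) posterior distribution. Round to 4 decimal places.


MAP = mode of Beta distribution
= (alpha - 1)/(alpha + beta - 2)
= (27-1)/(27+16-2)
= 26/41 = 0.6341

0.6341


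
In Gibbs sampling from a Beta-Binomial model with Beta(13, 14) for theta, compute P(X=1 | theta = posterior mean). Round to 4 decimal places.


Posterior mean = alpha/(alpha+beta) = 13/27 = 0.4815
P(X=1|theta=mean) = theta = 0.4815

0.4815


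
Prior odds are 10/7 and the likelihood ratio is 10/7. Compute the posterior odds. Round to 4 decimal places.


Posterior odds = prior odds * likelihood ratio
= (10/7) * (10/7)
= 100 / 49
= 2.0408

2.0408


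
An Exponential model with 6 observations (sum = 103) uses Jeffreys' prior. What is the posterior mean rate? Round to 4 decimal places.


Posterior Gamma(6, 103)
E[lambda] = 6/103 = 0.0583

0.0583


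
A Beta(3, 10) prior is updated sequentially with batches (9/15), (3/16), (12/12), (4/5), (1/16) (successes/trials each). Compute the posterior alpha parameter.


Sequential conjugate updating is equivalent to a single batch update.
Total successes across all batches = 29
alpha_posterior = alpha_prior + total_successes = 3 + 29
= 32

32


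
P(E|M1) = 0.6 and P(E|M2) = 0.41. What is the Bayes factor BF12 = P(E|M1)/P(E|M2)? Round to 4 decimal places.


Bayes factor BF12 = P(E|M1) / P(E|M2)
= 0.6 / 0.41
= 1.4634

1.4634


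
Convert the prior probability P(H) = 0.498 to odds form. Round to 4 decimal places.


P(not H) = 1 - 0.498 = 0.502
Odds = 0.498 / 0.502 = 0.992

0.992


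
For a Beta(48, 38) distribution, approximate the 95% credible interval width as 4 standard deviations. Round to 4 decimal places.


Variance of Beta(a,b) = ab / ((a+b)^2 * (a+b+1))
= 48*38 / ((86)^2 * 87)
= 0.0028
SD = sqrt(0.0028) = 0.0532
Width = 4 * SD = 0.213

0.213


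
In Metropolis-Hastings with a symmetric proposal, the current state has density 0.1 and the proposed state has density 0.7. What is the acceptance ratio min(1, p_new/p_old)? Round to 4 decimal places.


Ratio = p_new / p_old = 0.7 / 0.1 = 7.0
Acceptance = min(1, 7.0) = 1.0

1.0


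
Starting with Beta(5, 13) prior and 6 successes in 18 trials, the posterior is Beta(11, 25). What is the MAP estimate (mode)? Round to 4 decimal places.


The mode of Beta(a, b) when a > 1 and b > 1 is (a-1)/(a+b-2)
= (11 - 1) / (11 + 25 - 2)
= 10 / 34
= 0.2941

0.2941


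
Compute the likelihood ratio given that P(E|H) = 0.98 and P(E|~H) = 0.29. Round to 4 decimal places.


LR = P(E|H) / P(E|~H)
= 0.98 / 0.29 = 3.3793

3.3793


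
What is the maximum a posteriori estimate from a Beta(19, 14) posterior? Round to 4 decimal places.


The MAP estimate equals the mode of the distribution.
Mode of Beta(a,b) = (a-1)/(a+b-2)
= 18/31
= 0.5806

0.5806


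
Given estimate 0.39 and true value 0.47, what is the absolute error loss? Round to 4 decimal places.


Absolute error = |estimate - true|
= |-0.08| = 0.08

0.08


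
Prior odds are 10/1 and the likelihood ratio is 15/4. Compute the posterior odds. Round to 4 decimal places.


Posterior odds = prior odds * likelihood ratio
= (10/1) * (15/4)
= 150 / 4
= 37.5

37.5


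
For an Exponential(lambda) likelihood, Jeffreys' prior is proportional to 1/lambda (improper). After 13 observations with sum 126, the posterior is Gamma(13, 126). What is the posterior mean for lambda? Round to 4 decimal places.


Posterior = Gamma(n, sum_x) = Gamma(13, 126)
Posterior mean = shape/rate = 13/126
= 0.1032

0.1032


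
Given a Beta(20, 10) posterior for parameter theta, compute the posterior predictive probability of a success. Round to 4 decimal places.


For a Beta-Bernoulli model, the predictive probability is the mean:
P(success) = 20/(20+10) = 20/30 = 0.6667

0.6667


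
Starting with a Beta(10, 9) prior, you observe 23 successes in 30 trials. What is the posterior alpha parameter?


For a Beta-Binomial conjugate model:
Posterior alpha = prior alpha + number of successes
= 10 + 23 = 33

33


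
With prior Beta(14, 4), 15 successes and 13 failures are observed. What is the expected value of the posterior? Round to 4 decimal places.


Posterior = Beta(29, 17)
E[theta] = alpha/(alpha+beta)
= 29/46 = 0.6304

0.6304


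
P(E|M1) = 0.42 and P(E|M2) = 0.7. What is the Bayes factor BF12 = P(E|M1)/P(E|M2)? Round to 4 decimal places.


Bayes factor BF12 = P(E|M1) / P(E|M2)
= 0.42 / 0.7
= 0.6

0.6


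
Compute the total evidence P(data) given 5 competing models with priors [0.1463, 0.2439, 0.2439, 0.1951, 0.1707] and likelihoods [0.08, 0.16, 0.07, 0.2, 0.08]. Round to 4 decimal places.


Marginal likelihood = sum P(model_i) * P(data|model_i)
Model 1: 0.1463 * 0.08 = 0.0117
Model 2: 0.2439 * 0.16 = 0.039
Model 3: 0.2439 * 0.07 = 0.0171
Model 4: 0.1951 * 0.2 = 0.039
Model 5: 0.1707 * 0.08 = 0.0137
Total = 0.1205

0.1205


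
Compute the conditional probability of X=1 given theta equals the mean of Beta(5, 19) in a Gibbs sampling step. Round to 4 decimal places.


Mean of Beta(5, 19) = 0.2083
P(X=1 | theta=0.2083) = 0.2083

0.2083


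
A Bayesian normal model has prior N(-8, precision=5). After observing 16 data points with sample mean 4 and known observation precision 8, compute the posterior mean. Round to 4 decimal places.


Posterior mean = (prior_precision * prior_mean + n * data_precision * data_mean) / (prior_precision + n * data_precision)
Numerator = 5*-8 + 16*8*4 = 472
Denominator = 5 + 16*8 = 133
Posterior mean = 3.5489

3.5489


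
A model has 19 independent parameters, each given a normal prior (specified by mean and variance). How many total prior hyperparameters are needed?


Each normal prior needs 2 hyperparameters (mean and variance).
Total = 2 * 19 = 38

38


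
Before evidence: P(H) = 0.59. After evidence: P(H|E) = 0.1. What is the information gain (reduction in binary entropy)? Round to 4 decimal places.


Prior entropy = 0.9765
Posterior entropy = 0.469
Information gain = 0.9765 - 0.469 = 0.5075

0.5075


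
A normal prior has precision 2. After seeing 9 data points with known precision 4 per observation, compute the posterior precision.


In the conjugate normal model, precisions add:
tau_posterior = tau_prior + n * tau_data
= 2 + 9*4 = 38

38


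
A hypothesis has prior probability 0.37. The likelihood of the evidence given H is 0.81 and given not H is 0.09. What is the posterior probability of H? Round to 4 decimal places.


Using Bayes' theorem:
P(E) = 0.37 * 0.81 + 0.63 * 0.09
P(E) = 0.3564
P(H|E) = (0.37 * 0.81) / 0.3564 = 0.8409

0.8409


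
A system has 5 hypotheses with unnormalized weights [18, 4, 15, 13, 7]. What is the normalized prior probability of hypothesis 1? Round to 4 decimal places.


The normalized prior is the weight divided by the total.
Total weight = 57
P(H1) = 18 / 57 = 0.3158

0.3158


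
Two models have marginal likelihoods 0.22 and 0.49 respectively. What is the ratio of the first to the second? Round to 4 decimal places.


Evidence ratio = 0.22 / 0.49
= 0.449

0.449


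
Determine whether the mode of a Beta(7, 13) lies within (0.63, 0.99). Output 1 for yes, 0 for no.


First find the mode: (a-1)/(a+b-2) = 0.3333
Is 0.3333 in (0.63, 0.99)? 0

0


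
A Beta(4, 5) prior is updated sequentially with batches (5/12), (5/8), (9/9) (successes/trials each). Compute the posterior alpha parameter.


Sequential conjugate updating is equivalent to a single batch update.
Total successes across all batches = 19
alpha_posterior = alpha_prior + total_successes = 4 + 19
= 23

23


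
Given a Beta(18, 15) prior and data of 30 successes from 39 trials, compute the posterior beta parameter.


Number of failures = 39 - 30 = 9
Posterior beta = 15 + 9 = 24

24


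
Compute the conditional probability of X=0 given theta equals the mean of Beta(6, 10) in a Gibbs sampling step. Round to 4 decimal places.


Mean of Beta(6, 10) = 0.375
P(X=0 | theta=0.375) = 0.625

0.625


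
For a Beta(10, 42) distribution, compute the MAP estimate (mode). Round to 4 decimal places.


MAP = mode = (a-1)/(a+b-2)
= (10-1)/(10+42-2)
= 9/50 = 0.18

0.18


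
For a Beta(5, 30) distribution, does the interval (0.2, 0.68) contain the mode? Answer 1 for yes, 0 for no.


Mode of Beta(a,b) = (a-1)/(a+b-2)
= (5-1)/(5+30-2) = 0.1212
Check: 0.2 <= 0.1212 <= 0.68?
Result: 0

0
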